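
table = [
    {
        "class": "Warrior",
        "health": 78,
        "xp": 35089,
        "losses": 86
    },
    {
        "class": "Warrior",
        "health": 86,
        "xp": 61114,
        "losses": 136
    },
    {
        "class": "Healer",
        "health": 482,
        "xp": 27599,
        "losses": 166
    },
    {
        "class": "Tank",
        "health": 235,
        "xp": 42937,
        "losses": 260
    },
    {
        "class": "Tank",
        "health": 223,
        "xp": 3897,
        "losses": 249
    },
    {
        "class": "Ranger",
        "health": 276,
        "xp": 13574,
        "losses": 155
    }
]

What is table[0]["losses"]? 86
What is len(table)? 6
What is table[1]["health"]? 86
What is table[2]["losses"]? 166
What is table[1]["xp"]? 61114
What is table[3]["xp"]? 42937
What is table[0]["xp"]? 35089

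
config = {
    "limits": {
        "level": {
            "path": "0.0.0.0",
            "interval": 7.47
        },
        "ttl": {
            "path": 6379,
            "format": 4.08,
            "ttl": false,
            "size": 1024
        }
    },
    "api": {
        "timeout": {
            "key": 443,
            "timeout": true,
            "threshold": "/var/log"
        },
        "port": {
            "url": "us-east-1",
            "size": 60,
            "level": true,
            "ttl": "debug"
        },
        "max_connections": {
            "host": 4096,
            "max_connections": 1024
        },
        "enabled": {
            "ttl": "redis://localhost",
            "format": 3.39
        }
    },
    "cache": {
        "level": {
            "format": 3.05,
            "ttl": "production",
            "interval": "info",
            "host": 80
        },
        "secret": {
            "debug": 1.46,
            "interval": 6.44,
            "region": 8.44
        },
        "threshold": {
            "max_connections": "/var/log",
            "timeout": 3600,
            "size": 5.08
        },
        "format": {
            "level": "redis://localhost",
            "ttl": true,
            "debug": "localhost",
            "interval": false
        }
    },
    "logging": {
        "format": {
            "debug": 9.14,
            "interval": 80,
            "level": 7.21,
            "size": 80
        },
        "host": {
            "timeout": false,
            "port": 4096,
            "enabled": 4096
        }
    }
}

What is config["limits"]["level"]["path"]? "0.0.0.0"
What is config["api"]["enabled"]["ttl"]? "redis://localhost"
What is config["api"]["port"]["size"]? 60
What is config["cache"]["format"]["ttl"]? True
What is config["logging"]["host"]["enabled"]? 4096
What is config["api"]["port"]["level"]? True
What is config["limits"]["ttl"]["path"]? 6379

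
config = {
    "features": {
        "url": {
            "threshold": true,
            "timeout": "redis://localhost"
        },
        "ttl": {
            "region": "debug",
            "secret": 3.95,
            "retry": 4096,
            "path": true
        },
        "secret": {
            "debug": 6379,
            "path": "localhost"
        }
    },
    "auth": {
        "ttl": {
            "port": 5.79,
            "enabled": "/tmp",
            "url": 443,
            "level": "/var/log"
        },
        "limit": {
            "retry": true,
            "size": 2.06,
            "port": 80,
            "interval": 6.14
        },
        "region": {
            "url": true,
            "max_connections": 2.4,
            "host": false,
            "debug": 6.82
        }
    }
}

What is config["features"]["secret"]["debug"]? 6379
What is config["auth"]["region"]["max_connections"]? 2.4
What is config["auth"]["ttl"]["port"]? 5.79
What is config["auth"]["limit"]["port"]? 80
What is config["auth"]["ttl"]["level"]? "/var/log"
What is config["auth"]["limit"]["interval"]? 6.14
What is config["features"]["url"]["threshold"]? True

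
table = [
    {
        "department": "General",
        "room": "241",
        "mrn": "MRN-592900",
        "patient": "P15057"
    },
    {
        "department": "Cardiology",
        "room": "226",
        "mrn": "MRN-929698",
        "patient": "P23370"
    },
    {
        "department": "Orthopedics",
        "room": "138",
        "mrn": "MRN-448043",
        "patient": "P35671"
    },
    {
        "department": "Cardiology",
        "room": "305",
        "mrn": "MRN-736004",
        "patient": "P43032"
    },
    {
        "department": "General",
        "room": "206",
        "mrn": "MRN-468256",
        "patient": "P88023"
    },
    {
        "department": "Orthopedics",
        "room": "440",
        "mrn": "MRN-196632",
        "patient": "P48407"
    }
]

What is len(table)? 6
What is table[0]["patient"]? "P15057"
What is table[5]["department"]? "Orthopedics"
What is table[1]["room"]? "226"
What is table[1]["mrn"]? "MRN-929698"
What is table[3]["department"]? "Cardiology"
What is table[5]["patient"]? "P48407"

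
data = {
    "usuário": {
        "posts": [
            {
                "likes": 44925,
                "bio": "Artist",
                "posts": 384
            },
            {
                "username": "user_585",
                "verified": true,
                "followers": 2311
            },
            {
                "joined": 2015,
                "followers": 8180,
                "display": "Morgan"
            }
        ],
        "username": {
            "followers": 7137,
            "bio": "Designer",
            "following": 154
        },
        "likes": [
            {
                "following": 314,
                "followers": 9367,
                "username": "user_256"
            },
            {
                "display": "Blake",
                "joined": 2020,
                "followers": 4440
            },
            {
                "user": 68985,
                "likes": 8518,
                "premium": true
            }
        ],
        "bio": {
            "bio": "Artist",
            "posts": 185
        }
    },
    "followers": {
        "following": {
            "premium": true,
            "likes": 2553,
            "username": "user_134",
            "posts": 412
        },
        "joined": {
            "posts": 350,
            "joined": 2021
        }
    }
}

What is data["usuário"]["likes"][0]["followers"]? 9367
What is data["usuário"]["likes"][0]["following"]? 314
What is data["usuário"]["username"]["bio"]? "Designer"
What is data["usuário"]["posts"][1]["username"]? "user_585"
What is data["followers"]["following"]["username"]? "user_134"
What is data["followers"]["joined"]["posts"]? 350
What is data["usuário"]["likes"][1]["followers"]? 4440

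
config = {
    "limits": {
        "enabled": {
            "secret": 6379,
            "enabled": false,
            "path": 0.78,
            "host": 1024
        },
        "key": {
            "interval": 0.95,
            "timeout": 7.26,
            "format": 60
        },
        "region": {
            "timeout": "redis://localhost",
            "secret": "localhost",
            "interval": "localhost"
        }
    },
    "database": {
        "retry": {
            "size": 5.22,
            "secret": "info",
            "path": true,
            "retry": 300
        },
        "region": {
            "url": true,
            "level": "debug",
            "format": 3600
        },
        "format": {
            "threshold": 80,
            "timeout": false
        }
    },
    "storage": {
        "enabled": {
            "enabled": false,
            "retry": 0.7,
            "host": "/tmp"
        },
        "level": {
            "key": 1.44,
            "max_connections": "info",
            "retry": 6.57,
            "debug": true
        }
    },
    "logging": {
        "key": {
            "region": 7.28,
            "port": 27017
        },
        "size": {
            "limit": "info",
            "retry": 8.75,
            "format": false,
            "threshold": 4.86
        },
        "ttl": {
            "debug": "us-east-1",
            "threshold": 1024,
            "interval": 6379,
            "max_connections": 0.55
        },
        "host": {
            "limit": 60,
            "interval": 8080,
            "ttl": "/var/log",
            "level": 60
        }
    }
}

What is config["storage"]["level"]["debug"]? True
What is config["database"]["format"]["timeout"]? False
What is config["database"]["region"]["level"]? "debug"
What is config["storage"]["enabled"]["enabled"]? False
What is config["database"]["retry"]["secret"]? "info"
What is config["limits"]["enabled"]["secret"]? 6379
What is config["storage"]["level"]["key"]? 1.44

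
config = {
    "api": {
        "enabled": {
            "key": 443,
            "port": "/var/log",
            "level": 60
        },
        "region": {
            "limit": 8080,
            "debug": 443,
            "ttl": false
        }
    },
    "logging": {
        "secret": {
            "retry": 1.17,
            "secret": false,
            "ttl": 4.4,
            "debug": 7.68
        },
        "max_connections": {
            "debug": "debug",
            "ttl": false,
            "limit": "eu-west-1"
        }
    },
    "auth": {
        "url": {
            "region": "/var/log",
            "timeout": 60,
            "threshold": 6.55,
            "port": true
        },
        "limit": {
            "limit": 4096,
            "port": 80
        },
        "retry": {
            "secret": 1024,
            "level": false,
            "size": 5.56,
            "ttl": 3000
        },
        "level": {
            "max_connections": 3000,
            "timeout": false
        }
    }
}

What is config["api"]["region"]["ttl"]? False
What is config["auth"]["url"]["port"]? True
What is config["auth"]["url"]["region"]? "/var/log"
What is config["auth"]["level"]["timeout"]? False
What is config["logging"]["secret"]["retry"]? 1.17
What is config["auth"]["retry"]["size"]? 5.56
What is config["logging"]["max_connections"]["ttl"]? False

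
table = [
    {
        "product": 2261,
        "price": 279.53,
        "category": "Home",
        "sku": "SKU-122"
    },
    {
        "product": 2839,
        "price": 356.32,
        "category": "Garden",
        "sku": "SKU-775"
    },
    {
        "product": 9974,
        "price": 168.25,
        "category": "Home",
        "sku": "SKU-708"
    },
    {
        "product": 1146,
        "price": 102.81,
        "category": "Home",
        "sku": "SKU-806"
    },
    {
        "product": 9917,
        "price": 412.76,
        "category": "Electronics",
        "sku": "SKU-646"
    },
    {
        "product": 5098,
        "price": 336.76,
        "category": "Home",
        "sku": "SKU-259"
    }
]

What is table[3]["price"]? 102.81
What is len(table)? 6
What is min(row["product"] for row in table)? 1146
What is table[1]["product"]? 2839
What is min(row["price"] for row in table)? 102.81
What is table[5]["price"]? 336.76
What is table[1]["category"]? "Garden"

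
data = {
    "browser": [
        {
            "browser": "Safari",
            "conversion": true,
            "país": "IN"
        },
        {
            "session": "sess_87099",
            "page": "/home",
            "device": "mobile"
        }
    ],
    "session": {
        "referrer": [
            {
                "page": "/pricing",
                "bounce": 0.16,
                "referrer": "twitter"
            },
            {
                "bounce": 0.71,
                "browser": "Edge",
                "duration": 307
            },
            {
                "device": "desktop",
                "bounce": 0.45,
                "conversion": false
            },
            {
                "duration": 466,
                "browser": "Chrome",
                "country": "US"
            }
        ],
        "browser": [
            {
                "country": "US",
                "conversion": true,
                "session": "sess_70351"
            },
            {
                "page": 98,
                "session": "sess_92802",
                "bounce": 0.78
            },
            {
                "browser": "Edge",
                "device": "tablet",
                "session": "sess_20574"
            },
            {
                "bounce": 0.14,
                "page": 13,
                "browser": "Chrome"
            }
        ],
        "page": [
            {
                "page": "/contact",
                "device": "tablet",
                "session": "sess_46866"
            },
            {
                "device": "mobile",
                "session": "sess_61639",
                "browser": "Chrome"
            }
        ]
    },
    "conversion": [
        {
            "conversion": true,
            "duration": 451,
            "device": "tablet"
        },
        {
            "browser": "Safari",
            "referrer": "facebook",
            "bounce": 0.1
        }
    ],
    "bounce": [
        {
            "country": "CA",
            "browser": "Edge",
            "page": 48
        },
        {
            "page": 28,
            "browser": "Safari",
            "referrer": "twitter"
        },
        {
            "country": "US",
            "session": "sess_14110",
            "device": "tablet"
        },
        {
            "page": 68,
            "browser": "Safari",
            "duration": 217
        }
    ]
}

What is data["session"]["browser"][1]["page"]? 98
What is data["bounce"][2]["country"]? "US"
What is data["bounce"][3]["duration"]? 217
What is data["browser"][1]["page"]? "/home"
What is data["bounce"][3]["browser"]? "Safari"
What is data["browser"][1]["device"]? "mobile"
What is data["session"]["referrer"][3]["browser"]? "Chrome"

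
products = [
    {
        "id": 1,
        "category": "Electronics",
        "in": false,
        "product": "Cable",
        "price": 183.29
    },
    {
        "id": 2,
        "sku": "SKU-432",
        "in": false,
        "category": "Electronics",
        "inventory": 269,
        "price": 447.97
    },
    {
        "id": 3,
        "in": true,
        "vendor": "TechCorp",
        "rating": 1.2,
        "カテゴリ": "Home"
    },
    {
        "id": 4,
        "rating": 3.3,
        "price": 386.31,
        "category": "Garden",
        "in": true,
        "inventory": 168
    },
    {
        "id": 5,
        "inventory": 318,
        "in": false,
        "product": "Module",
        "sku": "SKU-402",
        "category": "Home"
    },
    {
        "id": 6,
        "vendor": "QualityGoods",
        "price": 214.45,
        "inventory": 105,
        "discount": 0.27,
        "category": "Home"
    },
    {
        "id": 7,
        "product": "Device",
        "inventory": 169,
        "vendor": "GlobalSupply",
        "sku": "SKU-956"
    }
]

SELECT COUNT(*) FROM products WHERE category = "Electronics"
2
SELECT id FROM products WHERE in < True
[1, 2, 5]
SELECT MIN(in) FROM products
False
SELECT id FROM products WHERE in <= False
[1, 2, 5]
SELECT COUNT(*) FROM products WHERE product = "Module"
1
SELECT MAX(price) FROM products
447.97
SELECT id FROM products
[1, 2, 3, 4, 5, 6, 7]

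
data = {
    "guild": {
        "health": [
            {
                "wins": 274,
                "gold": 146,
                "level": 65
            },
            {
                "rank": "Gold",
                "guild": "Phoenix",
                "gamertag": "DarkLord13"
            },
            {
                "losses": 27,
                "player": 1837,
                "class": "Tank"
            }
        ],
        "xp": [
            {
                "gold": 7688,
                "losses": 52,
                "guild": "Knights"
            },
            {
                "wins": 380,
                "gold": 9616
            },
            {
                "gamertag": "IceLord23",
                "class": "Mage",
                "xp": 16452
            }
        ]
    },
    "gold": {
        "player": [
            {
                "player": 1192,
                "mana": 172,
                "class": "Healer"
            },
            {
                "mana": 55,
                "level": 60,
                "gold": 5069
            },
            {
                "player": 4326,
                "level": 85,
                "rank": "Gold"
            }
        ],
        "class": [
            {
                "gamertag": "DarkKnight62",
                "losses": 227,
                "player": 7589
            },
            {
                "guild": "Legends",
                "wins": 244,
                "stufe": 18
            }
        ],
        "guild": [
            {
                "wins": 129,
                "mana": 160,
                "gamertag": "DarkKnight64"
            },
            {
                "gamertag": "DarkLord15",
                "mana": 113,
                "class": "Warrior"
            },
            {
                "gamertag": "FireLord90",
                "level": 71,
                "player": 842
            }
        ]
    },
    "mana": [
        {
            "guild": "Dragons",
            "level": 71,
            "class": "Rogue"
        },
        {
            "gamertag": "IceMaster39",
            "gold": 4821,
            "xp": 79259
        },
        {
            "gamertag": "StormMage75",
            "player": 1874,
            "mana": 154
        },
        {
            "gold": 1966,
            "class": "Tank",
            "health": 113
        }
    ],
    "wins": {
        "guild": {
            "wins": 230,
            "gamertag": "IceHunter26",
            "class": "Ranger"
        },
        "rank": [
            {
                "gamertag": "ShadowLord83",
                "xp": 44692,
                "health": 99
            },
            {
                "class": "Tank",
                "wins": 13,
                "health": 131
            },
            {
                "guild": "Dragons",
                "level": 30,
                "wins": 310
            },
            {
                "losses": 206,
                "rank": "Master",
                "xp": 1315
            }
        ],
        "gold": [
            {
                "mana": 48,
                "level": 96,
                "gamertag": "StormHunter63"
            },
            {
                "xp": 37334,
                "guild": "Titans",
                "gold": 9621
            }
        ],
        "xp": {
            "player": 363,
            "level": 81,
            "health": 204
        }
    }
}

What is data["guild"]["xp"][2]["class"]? "Mage"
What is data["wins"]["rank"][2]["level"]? 30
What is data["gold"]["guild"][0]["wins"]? 129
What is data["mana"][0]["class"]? "Rogue"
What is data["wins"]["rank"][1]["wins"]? 13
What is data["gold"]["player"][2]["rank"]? "Gold"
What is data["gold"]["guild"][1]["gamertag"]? "DarkLord15"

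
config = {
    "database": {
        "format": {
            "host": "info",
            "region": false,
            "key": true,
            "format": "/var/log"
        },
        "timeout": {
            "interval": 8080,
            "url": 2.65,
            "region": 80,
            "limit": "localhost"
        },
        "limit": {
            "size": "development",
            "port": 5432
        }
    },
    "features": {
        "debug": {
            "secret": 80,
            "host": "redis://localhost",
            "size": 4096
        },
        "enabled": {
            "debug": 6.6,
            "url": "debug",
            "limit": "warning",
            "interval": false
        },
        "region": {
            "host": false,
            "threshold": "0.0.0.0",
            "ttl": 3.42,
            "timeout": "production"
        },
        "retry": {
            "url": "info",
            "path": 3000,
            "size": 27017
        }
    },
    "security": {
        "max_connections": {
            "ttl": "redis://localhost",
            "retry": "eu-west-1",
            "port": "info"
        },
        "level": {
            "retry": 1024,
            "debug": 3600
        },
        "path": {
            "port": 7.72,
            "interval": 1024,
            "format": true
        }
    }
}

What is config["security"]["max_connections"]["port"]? "info"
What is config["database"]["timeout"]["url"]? 2.65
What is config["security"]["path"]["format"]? True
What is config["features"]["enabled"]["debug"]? 6.6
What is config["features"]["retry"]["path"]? 3000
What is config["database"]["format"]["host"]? "info"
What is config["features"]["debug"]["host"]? "redis://localhost"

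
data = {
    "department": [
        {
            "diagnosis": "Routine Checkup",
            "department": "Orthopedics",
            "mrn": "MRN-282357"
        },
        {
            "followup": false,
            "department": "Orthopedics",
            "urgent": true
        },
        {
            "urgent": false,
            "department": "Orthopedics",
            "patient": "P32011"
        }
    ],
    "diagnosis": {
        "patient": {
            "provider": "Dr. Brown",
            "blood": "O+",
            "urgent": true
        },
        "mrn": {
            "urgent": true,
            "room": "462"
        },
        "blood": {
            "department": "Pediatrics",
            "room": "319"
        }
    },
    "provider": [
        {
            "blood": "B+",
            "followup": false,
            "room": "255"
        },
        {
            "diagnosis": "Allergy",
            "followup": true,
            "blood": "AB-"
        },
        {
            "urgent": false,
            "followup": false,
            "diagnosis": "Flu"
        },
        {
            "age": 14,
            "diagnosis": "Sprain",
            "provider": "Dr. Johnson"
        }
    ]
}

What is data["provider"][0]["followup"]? False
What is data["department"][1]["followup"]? False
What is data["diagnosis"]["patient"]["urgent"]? True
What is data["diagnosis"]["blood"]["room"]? "319"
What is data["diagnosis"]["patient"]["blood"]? "O+"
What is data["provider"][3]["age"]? 14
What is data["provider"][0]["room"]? "255"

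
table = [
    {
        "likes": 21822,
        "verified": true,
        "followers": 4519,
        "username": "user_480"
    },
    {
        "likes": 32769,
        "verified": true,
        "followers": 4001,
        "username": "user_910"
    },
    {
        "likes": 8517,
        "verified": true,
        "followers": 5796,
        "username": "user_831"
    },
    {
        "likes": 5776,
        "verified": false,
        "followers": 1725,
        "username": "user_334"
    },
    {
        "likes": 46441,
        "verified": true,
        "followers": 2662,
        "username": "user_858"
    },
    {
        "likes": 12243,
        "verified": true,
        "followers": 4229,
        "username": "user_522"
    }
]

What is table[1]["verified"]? True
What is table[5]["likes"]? 12243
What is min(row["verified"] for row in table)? False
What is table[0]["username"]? "user_480"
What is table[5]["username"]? "user_522"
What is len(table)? 6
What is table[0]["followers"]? 4519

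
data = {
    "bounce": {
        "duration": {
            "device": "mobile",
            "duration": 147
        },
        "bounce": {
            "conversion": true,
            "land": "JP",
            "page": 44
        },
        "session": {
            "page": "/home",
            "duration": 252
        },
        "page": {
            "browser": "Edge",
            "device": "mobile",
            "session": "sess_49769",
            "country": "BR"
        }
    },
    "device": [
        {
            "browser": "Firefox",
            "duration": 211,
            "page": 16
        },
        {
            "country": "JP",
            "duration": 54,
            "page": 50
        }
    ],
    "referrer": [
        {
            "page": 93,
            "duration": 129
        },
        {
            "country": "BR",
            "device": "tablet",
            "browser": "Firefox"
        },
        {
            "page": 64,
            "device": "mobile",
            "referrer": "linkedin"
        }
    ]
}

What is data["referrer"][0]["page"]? 93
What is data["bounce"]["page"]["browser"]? "Edge"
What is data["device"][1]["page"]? 50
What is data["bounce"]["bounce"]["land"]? "JP"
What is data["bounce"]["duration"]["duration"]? 147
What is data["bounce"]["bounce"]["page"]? 44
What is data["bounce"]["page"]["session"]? "sess_49769"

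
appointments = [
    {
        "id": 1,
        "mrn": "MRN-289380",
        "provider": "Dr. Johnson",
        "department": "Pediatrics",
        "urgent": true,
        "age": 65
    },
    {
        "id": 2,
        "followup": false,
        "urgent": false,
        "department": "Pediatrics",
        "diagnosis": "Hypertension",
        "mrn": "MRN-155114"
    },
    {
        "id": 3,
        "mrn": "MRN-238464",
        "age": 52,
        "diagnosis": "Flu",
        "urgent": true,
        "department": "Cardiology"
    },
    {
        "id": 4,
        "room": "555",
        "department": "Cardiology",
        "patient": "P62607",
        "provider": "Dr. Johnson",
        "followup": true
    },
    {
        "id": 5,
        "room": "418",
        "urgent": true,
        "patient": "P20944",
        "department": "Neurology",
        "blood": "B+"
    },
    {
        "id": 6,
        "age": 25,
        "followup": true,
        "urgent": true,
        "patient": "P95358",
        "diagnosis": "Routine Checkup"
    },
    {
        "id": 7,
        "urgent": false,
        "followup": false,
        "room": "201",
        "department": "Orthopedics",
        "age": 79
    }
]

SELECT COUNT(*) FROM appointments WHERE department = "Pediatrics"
2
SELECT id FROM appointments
[1, 2, 3, 4, 5, 6, 7]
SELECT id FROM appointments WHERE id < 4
[1, 2, 3]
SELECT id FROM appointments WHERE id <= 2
[1, 2]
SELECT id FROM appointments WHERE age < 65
[3, 6]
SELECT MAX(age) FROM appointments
79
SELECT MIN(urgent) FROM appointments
False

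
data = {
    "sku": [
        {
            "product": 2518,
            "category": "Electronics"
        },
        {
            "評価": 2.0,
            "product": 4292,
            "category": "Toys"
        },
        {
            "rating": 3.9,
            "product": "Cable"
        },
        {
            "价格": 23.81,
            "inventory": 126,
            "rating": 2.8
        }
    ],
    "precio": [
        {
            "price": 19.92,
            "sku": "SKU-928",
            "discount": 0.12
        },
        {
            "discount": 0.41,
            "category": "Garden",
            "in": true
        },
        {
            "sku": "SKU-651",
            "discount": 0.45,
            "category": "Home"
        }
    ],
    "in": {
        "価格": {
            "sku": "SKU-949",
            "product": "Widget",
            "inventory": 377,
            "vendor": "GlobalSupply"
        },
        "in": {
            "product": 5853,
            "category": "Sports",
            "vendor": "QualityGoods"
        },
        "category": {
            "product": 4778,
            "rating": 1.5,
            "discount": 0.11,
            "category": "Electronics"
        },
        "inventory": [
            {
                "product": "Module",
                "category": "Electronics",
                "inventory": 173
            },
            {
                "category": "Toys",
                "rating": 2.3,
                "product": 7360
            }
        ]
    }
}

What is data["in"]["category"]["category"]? "Electronics"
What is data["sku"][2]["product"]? "Cable"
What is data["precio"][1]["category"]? "Garden"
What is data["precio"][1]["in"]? True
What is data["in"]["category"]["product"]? 4778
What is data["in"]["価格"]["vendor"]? "GlobalSupply"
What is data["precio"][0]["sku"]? "SKU-928"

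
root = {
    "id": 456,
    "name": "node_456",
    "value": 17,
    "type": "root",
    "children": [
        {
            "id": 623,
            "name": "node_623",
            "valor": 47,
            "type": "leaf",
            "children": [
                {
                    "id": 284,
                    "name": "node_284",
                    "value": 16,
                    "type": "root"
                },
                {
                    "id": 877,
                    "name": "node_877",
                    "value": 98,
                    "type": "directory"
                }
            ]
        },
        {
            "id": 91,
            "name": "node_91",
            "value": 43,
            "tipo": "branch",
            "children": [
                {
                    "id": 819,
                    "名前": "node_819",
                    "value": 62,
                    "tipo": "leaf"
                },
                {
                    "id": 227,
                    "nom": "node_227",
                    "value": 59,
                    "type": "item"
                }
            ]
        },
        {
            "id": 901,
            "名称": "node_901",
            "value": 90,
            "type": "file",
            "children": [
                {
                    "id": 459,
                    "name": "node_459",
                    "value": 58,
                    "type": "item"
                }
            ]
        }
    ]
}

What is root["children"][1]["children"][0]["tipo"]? "leaf"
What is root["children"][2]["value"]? 90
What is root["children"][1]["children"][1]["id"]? 227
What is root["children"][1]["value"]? 43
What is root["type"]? "root"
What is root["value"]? 17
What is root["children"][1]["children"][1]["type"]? "item"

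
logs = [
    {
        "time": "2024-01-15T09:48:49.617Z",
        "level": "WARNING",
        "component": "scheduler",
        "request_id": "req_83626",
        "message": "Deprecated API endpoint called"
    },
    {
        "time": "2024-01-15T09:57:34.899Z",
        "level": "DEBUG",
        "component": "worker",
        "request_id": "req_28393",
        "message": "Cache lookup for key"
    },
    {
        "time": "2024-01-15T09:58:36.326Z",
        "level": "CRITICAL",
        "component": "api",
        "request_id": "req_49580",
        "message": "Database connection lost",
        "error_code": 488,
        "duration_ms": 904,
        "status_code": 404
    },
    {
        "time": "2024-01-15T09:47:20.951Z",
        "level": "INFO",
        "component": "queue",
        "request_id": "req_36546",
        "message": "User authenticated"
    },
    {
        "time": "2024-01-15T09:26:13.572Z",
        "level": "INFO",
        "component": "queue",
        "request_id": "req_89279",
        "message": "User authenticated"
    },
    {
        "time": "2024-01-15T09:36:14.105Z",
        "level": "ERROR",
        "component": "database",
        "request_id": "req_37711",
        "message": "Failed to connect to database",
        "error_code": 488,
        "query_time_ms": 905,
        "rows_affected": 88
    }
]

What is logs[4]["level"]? "INFO"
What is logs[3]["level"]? "INFO"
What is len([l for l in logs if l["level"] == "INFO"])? 2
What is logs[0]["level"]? "WARNING"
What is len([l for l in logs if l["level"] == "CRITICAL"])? 1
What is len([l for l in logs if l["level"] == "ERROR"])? 1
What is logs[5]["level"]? "ERROR"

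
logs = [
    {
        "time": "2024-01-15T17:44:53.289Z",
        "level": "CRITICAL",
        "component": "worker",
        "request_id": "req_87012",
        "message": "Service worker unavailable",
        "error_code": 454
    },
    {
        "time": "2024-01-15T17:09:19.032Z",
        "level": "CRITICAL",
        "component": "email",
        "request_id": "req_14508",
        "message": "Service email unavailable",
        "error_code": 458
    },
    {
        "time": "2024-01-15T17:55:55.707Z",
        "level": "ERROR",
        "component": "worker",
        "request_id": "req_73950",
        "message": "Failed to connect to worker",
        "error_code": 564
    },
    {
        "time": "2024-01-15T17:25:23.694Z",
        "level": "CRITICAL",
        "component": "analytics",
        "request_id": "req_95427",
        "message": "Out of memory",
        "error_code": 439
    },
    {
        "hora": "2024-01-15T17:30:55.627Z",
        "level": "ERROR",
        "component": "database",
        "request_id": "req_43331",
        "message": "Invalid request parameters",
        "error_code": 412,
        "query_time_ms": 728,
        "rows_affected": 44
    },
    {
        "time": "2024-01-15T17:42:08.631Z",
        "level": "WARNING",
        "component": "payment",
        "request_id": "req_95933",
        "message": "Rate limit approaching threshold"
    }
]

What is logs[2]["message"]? "Failed to connect to worker"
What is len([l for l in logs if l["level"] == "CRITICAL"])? 3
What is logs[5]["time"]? "2024-01-15T17:42:08.631Z"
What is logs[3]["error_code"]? 439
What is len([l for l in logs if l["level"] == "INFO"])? 0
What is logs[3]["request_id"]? "req_95427"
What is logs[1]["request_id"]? "req_14508"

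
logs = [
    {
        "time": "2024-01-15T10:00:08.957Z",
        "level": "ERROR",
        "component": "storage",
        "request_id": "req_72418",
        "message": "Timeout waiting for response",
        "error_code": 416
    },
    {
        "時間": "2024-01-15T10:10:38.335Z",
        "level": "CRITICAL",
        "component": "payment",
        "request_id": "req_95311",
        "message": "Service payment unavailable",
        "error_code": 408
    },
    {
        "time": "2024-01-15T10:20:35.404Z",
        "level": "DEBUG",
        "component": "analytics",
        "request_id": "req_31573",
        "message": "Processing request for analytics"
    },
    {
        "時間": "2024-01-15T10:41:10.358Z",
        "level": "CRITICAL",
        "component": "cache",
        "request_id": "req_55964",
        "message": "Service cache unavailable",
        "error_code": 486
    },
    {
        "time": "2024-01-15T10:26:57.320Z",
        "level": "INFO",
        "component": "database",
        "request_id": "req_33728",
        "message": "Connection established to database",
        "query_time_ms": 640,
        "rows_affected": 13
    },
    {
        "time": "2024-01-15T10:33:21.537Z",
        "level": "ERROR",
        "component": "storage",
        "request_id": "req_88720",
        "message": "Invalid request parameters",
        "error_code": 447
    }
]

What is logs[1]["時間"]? "2024-01-15T10:10:38.335Z"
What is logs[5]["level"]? "ERROR"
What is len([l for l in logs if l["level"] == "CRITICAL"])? 2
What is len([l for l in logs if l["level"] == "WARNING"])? 0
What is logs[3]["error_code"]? 486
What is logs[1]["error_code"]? 408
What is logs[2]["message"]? "Processing request for analytics"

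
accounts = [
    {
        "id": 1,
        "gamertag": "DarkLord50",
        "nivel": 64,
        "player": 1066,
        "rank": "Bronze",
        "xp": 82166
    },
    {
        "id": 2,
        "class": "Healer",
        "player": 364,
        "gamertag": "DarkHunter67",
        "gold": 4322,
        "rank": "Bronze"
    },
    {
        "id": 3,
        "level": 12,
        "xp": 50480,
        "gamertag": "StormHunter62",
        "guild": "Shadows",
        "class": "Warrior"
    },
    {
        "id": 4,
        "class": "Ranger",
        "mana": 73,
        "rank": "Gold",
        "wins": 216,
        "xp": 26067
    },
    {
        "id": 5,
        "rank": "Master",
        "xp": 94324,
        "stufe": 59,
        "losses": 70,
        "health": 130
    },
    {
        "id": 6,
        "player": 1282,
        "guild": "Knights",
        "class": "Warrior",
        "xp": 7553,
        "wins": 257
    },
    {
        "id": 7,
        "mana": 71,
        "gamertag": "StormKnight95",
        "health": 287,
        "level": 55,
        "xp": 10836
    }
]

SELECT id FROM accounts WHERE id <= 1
[1]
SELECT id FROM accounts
[1, 2, 3, 4, 5, 6, 7]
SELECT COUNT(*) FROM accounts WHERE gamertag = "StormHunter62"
1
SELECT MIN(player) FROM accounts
364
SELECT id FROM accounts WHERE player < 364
[]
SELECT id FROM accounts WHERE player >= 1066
[1, 6]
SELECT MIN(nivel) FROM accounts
64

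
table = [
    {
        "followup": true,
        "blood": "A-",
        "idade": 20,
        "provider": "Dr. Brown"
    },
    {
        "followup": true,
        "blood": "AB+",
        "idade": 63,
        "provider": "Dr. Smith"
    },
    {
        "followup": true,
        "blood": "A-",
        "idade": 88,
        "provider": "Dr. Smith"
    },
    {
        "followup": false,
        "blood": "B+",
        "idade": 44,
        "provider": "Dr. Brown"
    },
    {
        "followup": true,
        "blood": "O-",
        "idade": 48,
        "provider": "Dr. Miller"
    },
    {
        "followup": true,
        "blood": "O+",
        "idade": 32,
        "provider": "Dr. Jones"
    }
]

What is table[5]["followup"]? True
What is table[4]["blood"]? "O-"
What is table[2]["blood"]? "A-"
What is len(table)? 6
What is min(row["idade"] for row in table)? 20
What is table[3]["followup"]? False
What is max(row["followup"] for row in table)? True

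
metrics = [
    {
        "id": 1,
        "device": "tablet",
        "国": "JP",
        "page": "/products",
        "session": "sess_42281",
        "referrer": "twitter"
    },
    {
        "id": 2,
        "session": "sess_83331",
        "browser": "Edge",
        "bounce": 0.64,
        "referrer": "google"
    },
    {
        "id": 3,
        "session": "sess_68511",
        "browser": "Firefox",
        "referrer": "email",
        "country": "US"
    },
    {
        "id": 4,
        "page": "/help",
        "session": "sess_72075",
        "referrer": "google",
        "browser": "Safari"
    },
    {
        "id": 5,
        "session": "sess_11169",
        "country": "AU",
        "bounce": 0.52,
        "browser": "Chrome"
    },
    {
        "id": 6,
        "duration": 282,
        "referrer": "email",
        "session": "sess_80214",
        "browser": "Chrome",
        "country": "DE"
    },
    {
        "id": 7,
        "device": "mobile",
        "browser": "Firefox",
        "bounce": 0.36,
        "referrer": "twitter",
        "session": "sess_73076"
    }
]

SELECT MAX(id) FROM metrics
7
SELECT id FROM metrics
[1, 2, 3, 4, 5, 6, 7]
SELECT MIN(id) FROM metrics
1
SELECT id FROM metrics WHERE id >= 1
[1, 2, 3, 4, 5, 6, 7]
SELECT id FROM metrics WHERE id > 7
[]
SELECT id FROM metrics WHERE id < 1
[]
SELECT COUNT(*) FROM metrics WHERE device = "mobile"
1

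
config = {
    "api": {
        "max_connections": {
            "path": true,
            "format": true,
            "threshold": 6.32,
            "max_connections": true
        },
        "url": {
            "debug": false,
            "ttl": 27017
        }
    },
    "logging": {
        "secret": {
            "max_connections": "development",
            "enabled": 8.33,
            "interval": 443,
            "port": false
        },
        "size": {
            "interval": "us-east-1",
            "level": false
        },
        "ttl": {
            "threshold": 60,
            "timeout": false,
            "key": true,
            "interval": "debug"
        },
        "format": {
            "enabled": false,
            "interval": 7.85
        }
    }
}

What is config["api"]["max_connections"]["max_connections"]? True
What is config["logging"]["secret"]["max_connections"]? "development"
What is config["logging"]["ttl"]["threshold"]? 60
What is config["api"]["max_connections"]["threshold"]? 6.32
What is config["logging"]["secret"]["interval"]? 443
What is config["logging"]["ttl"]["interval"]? "debug"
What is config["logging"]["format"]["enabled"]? False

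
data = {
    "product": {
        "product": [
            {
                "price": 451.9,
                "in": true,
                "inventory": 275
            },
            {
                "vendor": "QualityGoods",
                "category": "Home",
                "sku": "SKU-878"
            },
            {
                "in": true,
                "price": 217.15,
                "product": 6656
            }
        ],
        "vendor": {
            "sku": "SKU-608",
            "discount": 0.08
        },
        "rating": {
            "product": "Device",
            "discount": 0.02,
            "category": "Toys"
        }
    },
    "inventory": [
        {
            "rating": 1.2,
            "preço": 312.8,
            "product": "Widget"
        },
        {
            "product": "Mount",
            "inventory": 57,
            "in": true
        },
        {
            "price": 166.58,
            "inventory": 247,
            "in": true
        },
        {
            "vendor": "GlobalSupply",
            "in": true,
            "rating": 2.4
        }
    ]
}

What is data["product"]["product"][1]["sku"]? "SKU-878"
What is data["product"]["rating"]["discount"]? 0.02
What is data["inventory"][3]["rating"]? 2.4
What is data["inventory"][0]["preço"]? 312.8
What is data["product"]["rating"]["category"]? "Toys"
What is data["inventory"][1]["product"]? "Mount"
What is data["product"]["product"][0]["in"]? True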